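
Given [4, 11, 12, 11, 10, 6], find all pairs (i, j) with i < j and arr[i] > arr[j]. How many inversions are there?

Finding inversions in [4, 11, 12, 11, 10, 6]:

(1, 4): arr[1]=11 > arr[4]=10
(1, 5): arr[1]=11 > arr[5]=6
(2, 3): arr[2]=12 > arr[3]=11
(2, 4): arr[2]=12 > arr[4]=10
(2, 5): arr[2]=12 > arr[5]=6
(3, 4): arr[3]=11 > arr[4]=10
(3, 5): arr[3]=11 > arr[5]=6
(4, 5): arr[4]=10 > arr[5]=6

Total inversions: 8

The array has 8 inversion(s): (1,4), (1,5), (2,3), (2,4), (2,5), (3,4), (3,5), (4,5). Each pair (i,j) satisfies i < j and arr[i] > arr[j].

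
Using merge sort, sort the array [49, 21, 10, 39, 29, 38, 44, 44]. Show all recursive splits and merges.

Merge sort trace:

Split: [49, 21, 10, 39, 29, 38, 44, 44] -> [49, 21, 10, 39] and [29, 38, 44, 44]
  Split: [49, 21, 10, 39] -> [49, 21] and [10, 39]
    Split: [49, 21] -> [49] and [21]
    Merge: [49] + [21] -> [21, 49]
    Split: [10, 39] -> [10] and [39]
    Merge: [10] + [39] -> [10, 39]
  Merge: [21, 49] + [10, 39] -> [10, 21, 39, 49]
  Split: [29, 38, 44, 44] -> [29, 38] and [44, 44]
    Split: [29, 38] -> [29] and [38]
    Merge: [29] + [38] -> [29, 38]
    Split: [44, 44] -> [44] and [44]
    Merge: [44] + [44] -> [44, 44]
  Merge: [29, 38] + [44, 44] -> [29, 38, 44, 44]
Merge: [10, 21, 39, 49] + [29, 38, 44, 44] -> [10, 21, 29, 38, 39, 44, 44, 49]

Final sorted array: [10, 21, 29, 38, 39, 44, 44, 49]

The merge sort proceeds by recursively splitting the array and merging sorted halves.
After all merges, the sorted array is [10, 21, 29, 38, 39, 44, 44, 49].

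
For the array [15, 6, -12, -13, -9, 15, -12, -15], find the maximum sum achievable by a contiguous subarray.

Using Kadane's algorithm on [15, 6, -12, -13, -9, 15, -12, -15]:

Scanning through the array:
Position 1 (value 6): max_ending_here = 21, max_so_far = 21
Position 2 (value -12): max_ending_here = 9, max_so_far = 21
Position 3 (value -13): max_ending_here = -4, max_so_far = 21
Position 4 (value -9): max_ending_here = -9, max_so_far = 21
Position 5 (value 15): max_ending_here = 15, max_so_far = 21
Position 6 (value -12): max_ending_here = 3, max_so_far = 21
Position 7 (value -15): max_ending_here = -12, max_so_far = 21

Maximum subarray: [15, 6]
Maximum sum: 21

The maximum subarray is [15, 6] with sum 21. This subarray runs from index 0 to index 1.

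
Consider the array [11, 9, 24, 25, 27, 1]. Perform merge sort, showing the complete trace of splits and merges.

Merge sort trace:

Split: [11, 9, 24, 25, 27, 1] -> [11, 9, 24] and [25, 27, 1]
  Split: [11, 9, 24] -> [11] and [9, 24]
    Split: [9, 24] -> [9] and [24]
    Merge: [9] + [24] -> [9, 24]
  Merge: [11] + [9, 24] -> [9, 11, 24]
  Split: [25, 27, 1] -> [25] and [27, 1]
    Split: [27, 1] -> [27] and [1]
    Merge: [27] + [1] -> [1, 27]
  Merge: [25] + [1, 27] -> [1, 25, 27]
Merge: [9, 11, 24] + [1, 25, 27] -> [1, 9, 11, 24, 25, 27]

Final sorted array: [1, 9, 11, 24, 25, 27]

The merge sort proceeds by recursively splitting the array and merging sorted halves.
After all merges, the sorted array is [1, 9, 11, 24, 25, 27].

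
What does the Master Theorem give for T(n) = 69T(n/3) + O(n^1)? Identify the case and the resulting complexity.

Master Theorem for T(n) = 69T(n/3) + O(n^1):

a = 69, b = 3, c = 1
log_b(a) = log_3(69) = 3.8540

Case 1: c = 1 < log_3(69) = 3.8540
T(n) = O(n^(log_3 69))

For T(n) = 69T(n/3) + O(n^1): log_3(69) = 3.8540. This is Case 1 of the Master Theorem (c < log_b(a), work dominated by leaves), giving O(n^(log_3 69)).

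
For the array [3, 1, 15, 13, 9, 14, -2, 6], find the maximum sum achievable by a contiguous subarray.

Using Kadane's algorithm on [3, 1, 15, 13, 9, 14, -2, 6]:

Scanning through the array:
Position 1 (value 1): max_ending_here = 4, max_so_far = 4
Position 2 (value 15): max_ending_here = 19, max_so_far = 19
Position 3 (value 13): max_ending_here = 32, max_so_far = 32
Position 4 (value 9): max_ending_here = 41, max_so_far = 41
Position 5 (value 14): max_ending_here = 55, max_so_far = 55
Position 6 (value -2): max_ending_here = 53, max_so_far = 55
Position 7 (value 6): max_ending_here = 59, max_so_far = 59

Maximum subarray: [3, 1, 15, 13, 9, 14, -2, 6]
Maximum sum: 59

The maximum subarray is [3, 1, 15, 13, 9, 14, -2, 6] with sum 59. This subarray runs from index 0 to index 7.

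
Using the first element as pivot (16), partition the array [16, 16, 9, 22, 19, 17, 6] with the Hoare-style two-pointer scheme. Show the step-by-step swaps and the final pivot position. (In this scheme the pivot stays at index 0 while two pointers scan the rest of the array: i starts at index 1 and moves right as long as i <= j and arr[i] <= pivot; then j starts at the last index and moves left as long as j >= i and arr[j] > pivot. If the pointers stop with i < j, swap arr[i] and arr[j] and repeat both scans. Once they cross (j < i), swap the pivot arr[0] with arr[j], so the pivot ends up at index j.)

Hoare-style two-pointer partition with pivot = 16:

Initial array: [16, 16, 9, 22, 19, 17, 6]

Pointers start at i = 1, j = 6.
i stops at index 3 (arr[3]=22 > 16), j stops at index 6 (arr[6]=6 <= 16): swap arr[3] and arr[6], array becomes [16, 16, 9, 6, 19, 17, 22]
i ends at 4, j ends at 3: the pointers have crossed (j < i), so scanning stops.

Swap pivot arr[0] with arr[3] to place pivot at position 3: [6, 16, 9, 16, 19, 17, 22]
Pivot position: 3

After partitioning with pivot 16, the array becomes [6, 16, 9, 16, 19, 17, 22]. The pivot is placed at index 3. All elements to the left of the pivot are <= 16, and all elements to the right are > 16.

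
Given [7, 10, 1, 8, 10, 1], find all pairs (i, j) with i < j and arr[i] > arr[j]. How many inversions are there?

Finding inversions in [7, 10, 1, 8, 10, 1]:

(0, 2): arr[0]=7 > arr[2]=1
(0, 5): arr[0]=7 > arr[5]=1
(1, 2): arr[1]=10 > arr[2]=1
(1, 3): arr[1]=10 > arr[3]=8
(1, 5): arr[1]=10 > arr[5]=1
(3, 5): arr[3]=8 > arr[5]=1
(4, 5): arr[4]=10 > arr[5]=1

Total inversions: 7

The array has 7 inversion(s): (0,2), (0,5), (1,2), (1,3), (1,5), (3,5), (4,5). Each pair (i,j) satisfies i < j and arr[i] > arr[j].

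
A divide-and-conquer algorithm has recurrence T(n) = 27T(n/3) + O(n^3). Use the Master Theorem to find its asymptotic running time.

Master Theorem for T(n) = 27T(n/3) + O(n^3):

a = 27, b = 3, c = 3
log_b(a) = log_3(27) = 3.0000

Case 2: c = 3 = log_3(27) = 3.0000
T(n) = O(n^3 log n) = O(n^3 log n)

For T(n) = 27T(n/3) + O(n^3): log_3(27) = 3.0000. This is Case 2 of the Master Theorem (c = log_b(a), equal work at all levels), giving O(n^3 log n).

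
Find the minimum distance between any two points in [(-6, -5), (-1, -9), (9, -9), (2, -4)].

Computing all pairwise distances among 4 points:

d((-6, -5), (-1, -9)) = 6.4031
d((-6, -5), (9, -9)) = 15.5242
d((-6, -5), (2, -4)) = 8.0623
d((-1, -9), (9, -9)) = 10.0
d((-1, -9), (2, -4)) = 5.831 <-- minimum
d((9, -9), (2, -4)) = 8.6023

Closest pair: (-1, -9) and (2, -4) with distance 5.831

The closest pair is (-1, -9) and (2, -4) with Euclidean distance 5.831. For 4 points, brute-force pairwise comparison is shown above. For large n, the divide-and-conquer algorithm (sort by x, recurse on halves, check the dividing strip) achieves O(n log n).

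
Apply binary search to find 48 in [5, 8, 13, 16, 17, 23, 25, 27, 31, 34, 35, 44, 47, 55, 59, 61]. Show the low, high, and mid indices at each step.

Binary search for 48 in [5, 8, 13, 16, 17, 23, 25, 27, 31, 34, 35, 44, 47, 55, 59, 61]:

lo=0, hi=15, mid=7, arr[mid]=27 -> 27 < 48, search right half
lo=8, hi=15, mid=11, arr[mid]=44 -> 44 < 48, search right half
lo=12, hi=15, mid=13, arr[mid]=55 -> 55 > 48, search left half
lo=12, hi=12, mid=12, arr[mid]=47 -> 47 < 48, search right half
lo=13 > hi=12, target 48 not found

Binary search determines that 48 is not in the array after 4 comparisons. The search space was exhausted without finding the target.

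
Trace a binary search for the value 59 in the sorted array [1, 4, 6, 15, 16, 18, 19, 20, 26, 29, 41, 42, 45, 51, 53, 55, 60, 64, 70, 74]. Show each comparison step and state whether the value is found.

Binary search for 59 in [1, 4, 6, 15, 16, 18, 19, 20, 26, 29, 41, 42, 45, 51, 53, 55, 60, 64, 70, 74]:

lo=0, hi=19, mid=9, arr[mid]=29 -> 29 < 59, search right half
lo=10, hi=19, mid=14, arr[mid]=53 -> 53 < 59, search right half
lo=15, hi=19, mid=17, arr[mid]=64 -> 64 > 59, search left half
lo=15, hi=16, mid=15, arr[mid]=55 -> 55 < 59, search right half
lo=16, hi=16, mid=16, arr[mid]=60 -> 60 > 59, search left half
lo=16 > hi=15, target 59 not found

Binary search determines that 59 is not in the array after 5 comparisons. The search space was exhausted without finding the target.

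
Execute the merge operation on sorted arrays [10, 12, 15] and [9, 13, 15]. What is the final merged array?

Merging process:

Compare 10 vs 9: take 9 from right. Merged: [9]
Compare 10 vs 13: take 10 from left. Merged: [9, 10]
Compare 12 vs 13: take 12 from left. Merged: [9, 10, 12]
Compare 15 vs 13: take 13 from right. Merged: [9, 10, 12, 13]
Compare 15 vs 15: take 15 from left. Merged: [9, 10, 12, 13, 15]
Append remaining from right: [15]. Merged: [9, 10, 12, 13, 15, 15]

Final merged array: [9, 10, 12, 13, 15, 15]
Total comparisons: 5

The merged array is [9, 10, 12, 13, 15, 15], requiring 5 comparisons. The merge step runs in O(n) time where n is the total number of elements.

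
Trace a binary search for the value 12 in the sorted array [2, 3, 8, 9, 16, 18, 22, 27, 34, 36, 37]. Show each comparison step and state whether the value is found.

Binary search for 12 in [2, 3, 8, 9, 16, 18, 22, 27, 34, 36, 37]:

lo=0, hi=10, mid=5, arr[mid]=18 -> 18 > 12, search left half
lo=0, hi=4, mid=2, arr[mid]=8 -> 8 < 12, search right half
lo=3, hi=4, mid=3, arr[mid]=9 -> 9 < 12, search right half
lo=4, hi=4, mid=4, arr[mid]=16 -> 16 > 12, search left half
lo=4 > hi=3, target 12 not found

Binary search determines that 12 is not in the array after 4 comparisons. The search space was exhausted without finding the target.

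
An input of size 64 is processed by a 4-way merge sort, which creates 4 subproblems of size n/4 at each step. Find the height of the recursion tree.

For divide and conquer with division factor 4:

Problem sizes at each level:
Level 0: 64
Level 1: 16
Level 2: 4
Level 3: 1

The root is level 0 and the size-1 base case is level 3 (the tree spans levels 0 through 3, i.e. 4 levels counting the root), so the depth is the number of divisions: log_4(64) = 3

The recursion tree depth is log_4(64) = 3. At each level, the problem size is divided by 4, so it takes 3 divisions to reduce to a base case of size 1. The algorithm makes 4 recursive calls at each level.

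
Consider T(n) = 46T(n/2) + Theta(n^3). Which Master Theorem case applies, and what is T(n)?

Master Theorem for T(n) = 46T(n/2) + O(n^3):

a = 46, b = 2, c = 3
log_b(a) = log_2(46) = 5.5236

Case 1: c = 3 < log_2(46) = 5.5236
T(n) = O(n^(log_2 46))

For T(n) = 46T(n/2) + O(n^3): log_2(46) = 5.5236. This is Case 1 of the Master Theorem (c < log_b(a), work dominated by leaves), giving O(n^(log_2 46)).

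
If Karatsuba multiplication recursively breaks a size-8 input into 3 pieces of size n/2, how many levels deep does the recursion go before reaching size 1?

For divide and conquer with division factor 2:

Problem sizes at each level:
Level 0: 8
Level 1: 4
Level 2: 2
Level 3: 1

The root is level 0 and the size-1 base case is level 3 (the tree spans levels 0 through 3, i.e. 4 levels counting the root), so the depth is the number of divisions: log_2(8) = 3

The recursion tree depth is log_2(8) = 3. At each level, the problem size is divided by 2, so it takes 3 divisions to reduce to a base case of size 1. The algorithm makes 3 recursive calls at each level.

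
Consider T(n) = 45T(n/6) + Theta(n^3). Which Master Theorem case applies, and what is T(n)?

Master Theorem for T(n) = 45T(n/6) + O(n^3):

a = 45, b = 6, c = 3
log_b(a) = log_6(45) = 2.1245

Case 3: c = 3 > log_6(45) = 2.1245
T(n) = O(n^3) = O(n^3)

For T(n) = 45T(n/6) + O(n^3): log_6(45) = 2.1245. This is Case 3 of the Master Theorem (c > log_b(a), work dominated by root), giving O(n^3).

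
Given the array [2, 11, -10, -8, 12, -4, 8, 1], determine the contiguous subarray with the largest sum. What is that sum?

Using Kadane's algorithm on [2, 11, -10, -8, 12, -4, 8, 1]:

Scanning through the array:
Position 1 (value 11): max_ending_here = 13, max_so_far = 13
Position 2 (value -10): max_ending_here = 3, max_so_far = 13
Position 3 (value -8): max_ending_here = -5, max_so_far = 13
Position 4 (value 12): max_ending_here = 12, max_so_far = 13
Position 5 (value -4): max_ending_here = 8, max_so_far = 13
Position 6 (value 8): max_ending_here = 16, max_so_far = 16
Position 7 (value 1): max_ending_here = 17, max_so_far = 17

Maximum subarray: [12, -4, 8, 1]
Maximum sum: 17

The maximum subarray is [12, -4, 8, 1] with sum 17. This subarray runs from index 4 to index 7.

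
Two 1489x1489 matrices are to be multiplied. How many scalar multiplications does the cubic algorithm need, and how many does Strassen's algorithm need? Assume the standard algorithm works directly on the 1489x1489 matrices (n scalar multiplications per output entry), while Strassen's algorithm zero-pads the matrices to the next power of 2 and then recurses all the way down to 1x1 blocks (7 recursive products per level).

Matrix multiplication for 1489x1489 matrices:

Strassen's algorithm requires power-of-2 dimensions. Pad 1489x1489 to 2048x2048 (next power of 2).

Standard algorithm: 1489^3 = 3301293169 multiplications
Strassen's algorithm: 7^(log2(2048)) = 7^11 = 1977326743 multiplications
Savings: 3301293169 - 1977326743 = 1323966426 multiplications

Standard: 3301293169 multiplications (1489^3). Strassen: 1977326743 multiplications (7^11, after padding to 2048x2048). Strassen reduces 8 recursive multiplications to 7 at each level.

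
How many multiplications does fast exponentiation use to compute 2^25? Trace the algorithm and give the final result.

Computing 2^25 by squaring (build up from 2^1; each line after the first costs one multiplication):

2^1 = 2
2^2 = (2^1)^2 = 2^2 = 4
2^3 = 2 * 2^2 = 2 * 4 = 8
2^6 = (2^3)^2 = 8^2 = 64
2^12 = (2^6)^2 = 64^2 = 4096
2^24 = (2^12)^2 = 4096^2 = 16777216
2^25 = 2 * 2^24 = 2 * 16777216 = 33554432

Result: 33554432
Multiplications needed: 6 (6 lines after 2^1)

2^25 = 33554432. Using exponentiation by squaring, this requires 6 multiplications. The key idea: if the exponent is even, square the half-power; if odd, multiply by the base once.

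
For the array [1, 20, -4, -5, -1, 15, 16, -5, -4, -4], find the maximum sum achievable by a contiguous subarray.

Using Kadane's algorithm on [1, 20, -4, -5, -1, 15, 16, -5, -4, -4]:

Scanning through the array:
Position 1 (value 20): max_ending_here = 21, max_so_far = 21
Position 2 (value -4): max_ending_here = 17, max_so_far = 21
Position 3 (value -5): max_ending_here = 12, max_so_far = 21
Position 4 (value -1): max_ending_here = 11, max_so_far = 21
Position 5 (value 15): max_ending_here = 26, max_so_far = 26
Position 6 (value 16): max_ending_here = 42, max_so_far = 42
Position 7 (value -5): max_ending_here = 37, max_so_far = 42
Position 8 (value -4): max_ending_here = 33, max_so_far = 42
Position 9 (value -4): max_ending_here = 29, max_so_far = 42

Maximum subarray: [1, 20, -4, -5, -1, 15, 16]
Maximum sum: 42

The maximum subarray is [1, 20, -4, -5, -1, 15, 16] with sum 42. This subarray runs from index 0 to index 6.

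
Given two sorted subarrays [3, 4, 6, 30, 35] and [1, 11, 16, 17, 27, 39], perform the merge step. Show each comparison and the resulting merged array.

Merging process:

Compare 3 vs 1: take 1 from right. Merged: [1]
Compare 3 vs 11: take 3 from left. Merged: [1, 3]
Compare 4 vs 11: take 4 from left. Merged: [1, 3, 4]
Compare 6 vs 11: take 6 from left. Merged: [1, 3, 4, 6]
Compare 30 vs 11: take 11 from right. Merged: [1, 3, 4, 6, 11]
Compare 30 vs 16: take 16 from right. Merged: [1, 3, 4, 6, 11, 16]
Compare 30 vs 17: take 17 from right. Merged: [1, 3, 4, 6, 11, 16, 17]
Compare 30 vs 27: take 27 from right. Merged: [1, 3, 4, 6, 11, 16, 17, 27]
Compare 30 vs 39: take 30 from left. Merged: [1, 3, 4, 6, 11, 16, 17, 27, 30]
Compare 35 vs 39: take 35 from left. Merged: [1, 3, 4, 6, 11, 16, 17, 27, 30, 35]
Append remaining from right: [39]. Merged: [1, 3, 4, 6, 11, 16, 17, 27, 30, 35, 39]

Final merged array: [1, 3, 4, 6, 11, 16, 17, 27, 30, 35, 39]
Total comparisons: 10

The merged array is [1, 3, 4, 6, 11, 16, 17, 27, 30, 35, 39], requiring 10 comparisons. The merge step runs in O(n) time where n is the total number of elements.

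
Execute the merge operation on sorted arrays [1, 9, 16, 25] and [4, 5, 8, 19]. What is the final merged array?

Merging process:

Compare 1 vs 4: take 1 from left. Merged: [1]
Compare 9 vs 4: take 4 from right. Merged: [1, 4]
Compare 9 vs 5: take 5 from right. Merged: [1, 4, 5]
Compare 9 vs 8: take 8 from right. Merged: [1, 4, 5, 8]
Compare 9 vs 19: take 9 from left. Merged: [1, 4, 5, 8, 9]
Compare 16 vs 19: take 16 from left. Merged: [1, 4, 5, 8, 9, 16]
Compare 25 vs 19: take 19 from right. Merged: [1, 4, 5, 8, 9, 16, 19]
Append remaining from left: [25]. Merged: [1, 4, 5, 8, 9, 16, 19, 25]

Final merged array: [1, 4, 5, 8, 9, 16, 19, 25]
Total comparisons: 7

The merged array is [1, 4, 5, 8, 9, 16, 19, 25], requiring 7 comparisons. The merge step runs in O(n) time where n is the total number of elements.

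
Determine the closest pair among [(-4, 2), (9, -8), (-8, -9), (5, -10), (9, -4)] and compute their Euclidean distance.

Computing all pairwise distances among 5 points:

d((-4, 2), (9, -8)) = 16.4012
d((-4, 2), (-8, -9)) = 11.7047
d((-4, 2), (5, -10)) = 15.0
d((-4, 2), (9, -4)) = 14.3178
d((9, -8), (-8, -9)) = 17.0294
d((9, -8), (5, -10)) = 4.4721
d((9, -8), (9, -4)) = 4.0 <-- minimum
d((-8, -9), (5, -10)) = 13.0384
d((-8, -9), (9, -4)) = 17.72
d((5, -10), (9, -4)) = 7.2111

Closest pair: (9, -8) and (9, -4) with distance 4.0

The closest pair is (9, -8) and (9, -4) with Euclidean distance 4.0. For 5 points, brute-force pairwise comparison is shown above. For large n, the divide-and-conquer algorithm (sort by x, recurse on halves, check the dividing strip) achieves O(n log n).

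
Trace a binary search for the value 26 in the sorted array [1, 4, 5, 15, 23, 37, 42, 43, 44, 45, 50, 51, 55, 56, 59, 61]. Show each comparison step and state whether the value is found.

Binary search for 26 in [1, 4, 5, 15, 23, 37, 42, 43, 44, 45, 50, 51, 55, 56, 59, 61]:

lo=0, hi=15, mid=7, arr[mid]=43 -> 43 > 26, search left half
lo=0, hi=6, mid=3, arr[mid]=15 -> 15 < 26, search right half
lo=4, hi=6, mid=5, arr[mid]=37 -> 37 > 26, search left half
lo=4, hi=4, mid=4, arr[mid]=23 -> 23 < 26, search right half
lo=5 > hi=4, target 26 not found

Binary search determines that 26 is not in the array after 4 comparisons. The search space was exhausted without finding the target.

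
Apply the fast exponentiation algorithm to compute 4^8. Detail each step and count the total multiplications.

Computing 4^8 by squaring (build up from 4^1; each line after the first costs one multiplication):

4^1 = 4
4^2 = (4^1)^2 = 4^2 = 16
4^4 = (4^2)^2 = 16^2 = 256
4^8 = (4^4)^2 = 256^2 = 65536

Result: 65536
Multiplications needed: 3 (3 lines after 4^1)

4^8 = 65536. Using exponentiation by squaring, this requires 3 multiplications. The key idea: if the exponent is even, square the half-power; if odd, multiply by the base once.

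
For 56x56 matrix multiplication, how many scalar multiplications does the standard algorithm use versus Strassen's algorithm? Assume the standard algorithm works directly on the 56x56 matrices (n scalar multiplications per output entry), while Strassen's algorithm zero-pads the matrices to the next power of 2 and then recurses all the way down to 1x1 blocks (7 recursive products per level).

Matrix multiplication for 56x56 matrices:

Strassen's algorithm requires power-of-2 dimensions. Pad 56x56 to 64x64 (next power of 2).

Standard algorithm: 56^3 = 175616 multiplications
Strassen's algorithm: 7^(log2(64)) = 7^6 = 117649 multiplications
Savings: 175616 - 117649 = 57967 multiplications

Standard: 175616 multiplications (56^3). Strassen: 117649 multiplications (7^6, after padding to 64x64). Strassen reduces 8 recursive multiplications to 7 at each level.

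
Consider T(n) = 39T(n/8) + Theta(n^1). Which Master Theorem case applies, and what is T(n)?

Master Theorem for T(n) = 39T(n/8) + O(n^1):

a = 39, b = 8, c = 1
log_b(a) = log_8(39) = 1.7618

Case 1: c = 1 < log_8(39) = 1.7618
T(n) = O(n^(log_8 39))

For T(n) = 39T(n/8) + O(n^1): log_8(39) = 1.7618. This is Case 1 of the Master Theorem (c < log_b(a), work dominated by leaves), giving O(n^(log_8 39)).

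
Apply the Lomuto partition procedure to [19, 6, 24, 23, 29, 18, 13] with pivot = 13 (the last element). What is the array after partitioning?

Lomuto partition with pivot = 13:

Initial array: [19, 6, 24, 23, 29, 18, 13]

arr[0]=19 > 13: no swap
arr[1]=6 <= 13: swap with position 0, array becomes [6, 19, 24, 23, 29, 18, 13]
arr[2]=24 > 13: no swap
arr[3]=23 > 13: no swap
arr[4]=29 > 13: no swap
arr[5]=18 > 13: no swap

Place pivot at position 1: [6, 13, 24, 23, 29, 18, 19]
Pivot position: 1

After partitioning with pivot 13, the array becomes [6, 13, 24, 23, 29, 18, 19]. The pivot is placed at index 1. All elements to the left of the pivot are <= 13, and all elements to the right are > 13.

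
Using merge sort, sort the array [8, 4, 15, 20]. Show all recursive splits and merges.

Merge sort trace:

Split: [8, 4, 15, 20] -> [8, 4] and [15, 20]
  Split: [8, 4] -> [8] and [4]
  Merge: [8] + [4] -> [4, 8]
  Split: [15, 20] -> [15] and [20]
  Merge: [15] + [20] -> [15, 20]
Merge: [4, 8] + [15, 20] -> [4, 8, 15, 20]

Final sorted array: [4, 8, 15, 20]

The merge sort proceeds by recursively splitting the array and merging sorted halves.
After all merges, the sorted array is [4, 8, 15, 20].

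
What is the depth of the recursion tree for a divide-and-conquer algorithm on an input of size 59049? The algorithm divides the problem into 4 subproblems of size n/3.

For divide and conquer with division factor 3:

Problem sizes at each level:
Level 0: 59049
Level 1: 19683
Level 2: 6561
Level 3: 2187
Level 4: 729
Level 5: 243
Level 6: 81
Level 7: 27
Level 8: 9
Level 9: 3
Level 10: 1

The root is level 0 and the size-1 base case is level 10 (the tree spans levels 0 through 10, i.e. 11 levels counting the root), so the depth is the number of divisions: log_3(59049) = 10

The recursion tree depth is log_3(59049) = 10. At each level, the problem size is divided by 3, so it takes 10 divisions to reduce to a base case of size 1. The algorithm makes 4 recursive calls at each level.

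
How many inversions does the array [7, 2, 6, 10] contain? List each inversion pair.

Finding inversions in [7, 2, 6, 10]:

(0, 1): arr[0]=7 > arr[1]=2
(0, 2): arr[0]=7 > arr[2]=6

Total inversions: 2

The array has 2 inversion(s): (0,1), (0,2). Each pair (i,j) satisfies i < j and arr[i] > arr[j].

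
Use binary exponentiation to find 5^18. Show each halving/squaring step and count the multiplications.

Computing 5^18 by squaring (build up from 5^1; each line after the first costs one multiplication):

5^1 = 5
5^2 = (5^1)^2 = 5^2 = 25
5^4 = (5^2)^2 = 25^2 = 625
5^8 = (5^4)^2 = 625^2 = 390625
5^9 = 5 * 5^8 = 5 * 390625 = 1953125
5^18 = (5^9)^2 = 1953125^2 = 3814697265625

Result: 3814697265625
Multiplications needed: 5 (5 lines after 5^1)

5^18 = 3814697265625. Using exponentiation by squaring, this requires 5 multiplications. The key idea: if the exponent is even, square the half-power; if odd, multiply by the base once.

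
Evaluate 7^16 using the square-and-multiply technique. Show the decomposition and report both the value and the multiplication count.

Computing 7^16 by squaring (build up from 7^1; each line after the first costs one multiplication):

7^1 = 7
7^2 = (7^1)^2 = 7^2 = 49
7^4 = (7^2)^2 = 49^2 = 2401
7^8 = (7^4)^2 = 2401^2 = 5764801
7^16 = (7^8)^2 = 5764801^2 = 33232930569601

Result: 33232930569601
Multiplications needed: 4 (4 lines after 7^1)

7^16 = 33232930569601. Using exponentiation by squaring, this requires 4 multiplications. The key idea: if the exponent is even, square the half-power; if odd, multiply by the base once.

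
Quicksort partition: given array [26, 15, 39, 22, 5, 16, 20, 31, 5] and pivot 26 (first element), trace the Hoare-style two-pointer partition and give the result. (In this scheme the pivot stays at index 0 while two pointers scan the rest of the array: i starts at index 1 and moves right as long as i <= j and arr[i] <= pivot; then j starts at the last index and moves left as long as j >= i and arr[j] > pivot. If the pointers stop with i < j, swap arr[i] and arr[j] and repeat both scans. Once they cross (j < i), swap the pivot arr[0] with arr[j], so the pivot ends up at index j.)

Hoare-style two-pointer partition with pivot = 26:

Initial array: [26, 15, 39, 22, 5, 16, 20, 31, 5]

Pointers start at i = 1, j = 8.
i stops at index 2 (arr[2]=39 > 26), j stops at index 8 (arr[8]=5 <= 26): swap arr[2] and arr[8], array becomes [26, 15, 5, 22, 5, 16, 20, 31, 39]
i ends at 7, j ends at 6: the pointers have crossed (j < i), so scanning stops.

Swap pivot arr[0] with arr[6] to place pivot at position 6: [20, 15, 5, 22, 5, 16, 26, 31, 39]
Pivot position: 6

After partitioning with pivot 26, the array becomes [20, 15, 5, 22, 5, 16, 26, 31, 39]. The pivot is placed at index 6. All elements to the left of the pivot are <= 26, and all elements to the right are > 26.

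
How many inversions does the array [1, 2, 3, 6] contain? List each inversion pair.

Finding inversions in [1, 2, 3, 6]:


Total inversions: 0

The array has 0 inversions. It is already sorted.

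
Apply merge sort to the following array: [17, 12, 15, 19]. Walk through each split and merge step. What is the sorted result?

Merge sort trace:

Split: [17, 12, 15, 19] -> [17, 12] and [15, 19]
  Split: [17, 12] -> [17] and [12]
  Merge: [17] + [12] -> [12, 17]
  Split: [15, 19] -> [15] and [19]
  Merge: [15] + [19] -> [15, 19]
Merge: [12, 17] + [15, 19] -> [12, 15, 17, 19]

Final sorted array: [12, 15, 17, 19]

The merge sort proceeds by recursively splitting the array and merging sorted halves.
After all merges, the sorted array is [12, 15, 17, 19].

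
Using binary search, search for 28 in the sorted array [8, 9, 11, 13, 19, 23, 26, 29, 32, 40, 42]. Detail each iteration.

Binary search for 28 in [8, 9, 11, 13, 19, 23, 26, 29, 32, 40, 42]:

lo=0, hi=10, mid=5, arr[mid]=23 -> 23 < 28, search right half
lo=6, hi=10, mid=8, arr[mid]=32 -> 32 > 28, search left half
lo=6, hi=7, mid=6, arr[mid]=26 -> 26 < 28, search right half
lo=7, hi=7, mid=7, arr[mid]=29 -> 29 > 28, search left half
lo=7 > hi=6, target 28 not found

Binary search determines that 28 is not in the array after 4 comparisons. The search space was exhausted without finding the target.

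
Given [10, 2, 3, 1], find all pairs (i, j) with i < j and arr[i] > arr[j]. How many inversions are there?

Finding inversions in [10, 2, 3, 1]:

(0, 1): arr[0]=10 > arr[1]=2
(0, 2): arr[0]=10 > arr[2]=3
(0, 3): arr[0]=10 > arr[3]=1
(1, 3): arr[1]=2 > arr[3]=1
(2, 3): arr[2]=3 > arr[3]=1

Total inversions: 5

The array has 5 inversion(s): (0,1), (0,2), (0,3), (1,3), (2,3). Each pair (i,j) satisfies i < j and arr[i] > arr[j].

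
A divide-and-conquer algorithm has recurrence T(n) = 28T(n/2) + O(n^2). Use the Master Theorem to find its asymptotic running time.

Master Theorem for T(n) = 28T(n/2) + O(n^2):

a = 28, b = 2, c = 2
log_b(a) = log_2(28) = 4.8074

Case 1: c = 2 < log_2(28) = 4.8074
T(n) = O(n^(log_2 28))

For T(n) = 28T(n/2) + O(n^2): log_2(28) = 4.8074. This is Case 1 of the Master Theorem (c < log_b(a), work dominated by leaves), giving O(n^(log_2 28)).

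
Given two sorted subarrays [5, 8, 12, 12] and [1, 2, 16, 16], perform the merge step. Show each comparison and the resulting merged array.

Merging process:

Compare 5 vs 1: take 1 from right. Merged: [1]
Compare 5 vs 2: take 2 from right. Merged: [1, 2]
Compare 5 vs 16: take 5 from left. Merged: [1, 2, 5]
Compare 8 vs 16: take 8 from left. Merged: [1, 2, 5, 8]
Compare 12 vs 16: take 12 from left. Merged: [1, 2, 5, 8, 12]
Compare 12 vs 16: take 12 from left. Merged: [1, 2, 5, 8, 12, 12]
Append remaining from right: [16, 16]. Merged: [1, 2, 5, 8, 12, 12, 16, 16]

Final merged array: [1, 2, 5, 8, 12, 12, 16, 16]
Total comparisons: 6

The merged array is [1, 2, 5, 8, 12, 12, 16, 16], requiring 6 comparisons. The merge step runs in O(n) time where n is the total number of elements.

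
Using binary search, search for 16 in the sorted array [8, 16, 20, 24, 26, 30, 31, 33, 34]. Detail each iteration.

Binary search for 16 in [8, 16, 20, 24, 26, 30, 31, 33, 34]:

lo=0, hi=8, mid=4, arr[mid]=26 -> 26 > 16, search left half
lo=0, hi=3, mid=1, arr[mid]=16 -> Found target at index 1!

Binary search finds 16 at index 1 after 2 comparisons. The search repeatedly halves the search space by comparing with the middle element.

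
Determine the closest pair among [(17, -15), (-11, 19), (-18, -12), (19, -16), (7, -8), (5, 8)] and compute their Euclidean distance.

Computing all pairwise distances among 6 points:

d((17, -15), (-11, 19)) = 44.0454
d((17, -15), (-18, -12)) = 35.1283
d((17, -15), (19, -16)) = 2.2361 <-- minimum
d((17, -15), (7, -8)) = 12.2066
d((17, -15), (5, 8)) = 25.9422
d((-11, 19), (-18, -12)) = 31.7805
d((-11, 19), (19, -16)) = 46.0977
d((-11, 19), (7, -8)) = 32.45
d((-11, 19), (5, 8)) = 19.4165
d((-18, -12), (19, -16)) = 37.2156
d((-18, -12), (7, -8)) = 25.318
d((-18, -12), (5, 8)) = 30.4795
d((19, -16), (7, -8)) = 14.4222
d((19, -16), (5, 8)) = 27.7849
d((7, -8), (5, 8)) = 16.1245

Closest pair: (17, -15) and (19, -16) with distance 2.2361

The closest pair is (17, -15) and (19, -16) with Euclidean distance 2.2361. For 6 points, brute-force pairwise comparison is shown above. For large n, the divide-and-conquer algorithm (sort by x, recurse on halves, check the dividing strip) achieves O(n log n).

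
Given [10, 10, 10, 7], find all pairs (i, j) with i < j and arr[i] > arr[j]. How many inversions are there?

Finding inversions in [10, 10, 10, 7]:

(0, 3): arr[0]=10 > arr[3]=7
(1, 3): arr[1]=10 > arr[3]=7
(2, 3): arr[2]=10 > arr[3]=7

Total inversions: 3

The array has 3 inversion(s): (0,3), (1,3), (2,3). Each pair (i,j) satisfies i < j and arr[i] > arr[j].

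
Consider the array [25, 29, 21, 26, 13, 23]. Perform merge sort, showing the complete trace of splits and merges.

Merge sort trace:

Split: [25, 29, 21, 26, 13, 23] -> [25, 29, 21] and [26, 13, 23]
  Split: [25, 29, 21] -> [25] and [29, 21]
    Split: [29, 21] -> [29] and [21]
    Merge: [29] + [21] -> [21, 29]
  Merge: [25] + [21, 29] -> [21, 25, 29]
  Split: [26, 13, 23] -> [26] and [13, 23]
    Split: [13, 23] -> [13] and [23]
    Merge: [13] + [23] -> [13, 23]
  Merge: [26] + [13, 23] -> [13, 23, 26]
Merge: [21, 25, 29] + [13, 23, 26] -> [13, 21, 23, 25, 26, 29]

Final sorted array: [13, 21, 23, 25, 26, 29]

The merge sort proceeds by recursively splitting the array and merging sorted halves.
After all merges, the sorted array is [13, 21, 23, 25, 26, 29].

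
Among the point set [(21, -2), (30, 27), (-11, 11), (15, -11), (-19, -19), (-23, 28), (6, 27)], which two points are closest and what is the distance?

Computing all pairwise distances among 7 points:

d((21, -2), (30, 27)) = 30.3645
d((21, -2), (-11, 11)) = 34.5398
d((21, -2), (15, -11)) = 10.8167 <-- minimum
d((21, -2), (-19, -19)) = 43.4626
d((21, -2), (-23, 28)) = 53.2541
d((21, -2), (6, 27)) = 32.6497
d((30, 27), (-11, 11)) = 44.0114
d((30, 27), (15, -11)) = 40.8534
d((30, 27), (-19, -19)) = 67.2086
d((30, 27), (-23, 28)) = 53.0094
d((30, 27), (6, 27)) = 24.0
d((-11, 11), (15, -11)) = 34.0588
d((-11, 11), (-19, -19)) = 31.0483
d((-11, 11), (-23, 28)) = 20.8087
d((-11, 11), (6, 27)) = 23.3452
d((15, -11), (-19, -19)) = 34.9285
d((15, -11), (-23, 28)) = 54.4518
d((15, -11), (6, 27)) = 39.0512
d((-19, -19), (-23, 28)) = 47.1699
d((-19, -19), (6, 27)) = 52.3546
d((-23, 28), (6, 27)) = 29.0172

Closest pair: (21, -2) and (15, -11) with distance 10.8167

The closest pair is (21, -2) and (15, -11) with Euclidean distance 10.8167. For 7 points, brute-force pairwise comparison is shown above. For large n, the divide-and-conquer algorithm (sort by x, recurse on halves, check the dividing strip) achieves O(n log n).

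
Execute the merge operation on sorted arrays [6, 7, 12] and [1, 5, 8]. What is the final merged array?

Merging process:

Compare 6 vs 1: take 1 from right. Merged: [1]
Compare 6 vs 5: take 5 from right. Merged: [1, 5]
Compare 6 vs 8: take 6 from left. Merged: [1, 5, 6]
Compare 7 vs 8: take 7 from left. Merged: [1, 5, 6, 7]
Compare 12 vs 8: take 8 from right. Merged: [1, 5, 6, 7, 8]
Append remaining from left: [12]. Merged: [1, 5, 6, 7, 8, 12]

Final merged array: [1, 5, 6, 7, 8, 12]
Total comparisons: 5

The merged array is [1, 5, 6, 7, 8, 12], requiring 5 comparisons. The merge step runs in O(n) time where n is the total number of elements.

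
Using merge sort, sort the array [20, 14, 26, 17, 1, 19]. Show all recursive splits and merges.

Merge sort trace:

Split: [20, 14, 26, 17, 1, 19] -> [20, 14, 26] and [17, 1, 19]
  Split: [20, 14, 26] -> [20] and [14, 26]
    Split: [14, 26] -> [14] and [26]
    Merge: [14] + [26] -> [14, 26]
  Merge: [20] + [14, 26] -> [14, 20, 26]
  Split: [17, 1, 19] -> [17] and [1, 19]
    Split: [1, 19] -> [1] and [19]
    Merge: [1] + [19] -> [1, 19]
  Merge: [17] + [1, 19] -> [1, 17, 19]
Merge: [14, 20, 26] + [1, 17, 19] -> [1, 14, 17, 19, 20, 26]

Final sorted array: [1, 14, 17, 19, 20, 26]

The merge sort proceeds by recursively splitting the array and merging sorted halves.
After all merges, the sorted array is [1, 14, 17, 19, 20, 26].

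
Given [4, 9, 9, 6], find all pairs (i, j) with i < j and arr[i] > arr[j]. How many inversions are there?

Finding inversions in [4, 9, 9, 6]:

(1, 3): arr[1]=9 > arr[3]=6
(2, 3): arr[2]=9 > arr[3]=6

Total inversions: 2

The array has 2 inversion(s): (1,3), (2,3). Each pair (i,j) satisfies i < j and arr[i] > arr[j].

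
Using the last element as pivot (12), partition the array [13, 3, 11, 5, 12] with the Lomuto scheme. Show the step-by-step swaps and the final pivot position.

Lomuto partition with pivot = 12:

Initial array: [13, 3, 11, 5, 12]

arr[0]=13 > 12: no swap
arr[1]=3 <= 12: swap with position 0, array becomes [3, 13, 11, 5, 12]
arr[2]=11 <= 12: swap with position 1, array becomes [3, 11, 13, 5, 12]
arr[3]=5 <= 12: swap with position 2, array becomes [3, 11, 5, 13, 12]

Place pivot at position 3: [3, 11, 5, 12, 13]
Pivot position: 3

After partitioning with pivot 12, the array becomes [3, 11, 5, 12, 13]. The pivot is placed at index 3. All elements to the left of the pivot are <= 12, and all elements to the right are > 12.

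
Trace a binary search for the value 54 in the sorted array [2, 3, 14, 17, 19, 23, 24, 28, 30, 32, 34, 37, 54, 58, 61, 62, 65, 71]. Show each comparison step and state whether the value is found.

Binary search for 54 in [2, 3, 14, 17, 19, 23, 24, 28, 30, 32, 34, 37, 54, 58, 61, 62, 65, 71]:

lo=0, hi=17, mid=8, arr[mid]=30 -> 30 < 54, search right half
lo=9, hi=17, mid=13, arr[mid]=58 -> 58 > 54, search left half
lo=9, hi=12, mid=10, arr[mid]=34 -> 34 < 54, search right half
lo=11, hi=12, mid=11, arr[mid]=37 -> 37 < 54, search right half
lo=12, hi=12, mid=12, arr[mid]=54 -> Found target at index 12!

Binary search finds 54 at index 12 after 5 comparisons. The search repeatedly halves the search space by comparing with the middle element.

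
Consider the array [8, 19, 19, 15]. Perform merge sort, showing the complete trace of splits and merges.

Merge sort trace:

Split: [8, 19, 19, 15] -> [8, 19] and [19, 15]
  Split: [8, 19] -> [8] and [19]
  Merge: [8] + [19] -> [8, 19]
  Split: [19, 15] -> [19] and [15]
  Merge: [19] + [15] -> [15, 19]
Merge: [8, 19] + [15, 19] -> [8, 15, 19, 19]

Final sorted array: [8, 15, 19, 19]

The merge sort proceeds by recursively splitting the array and merging sorted halves.
After all merges, the sorted array is [8, 15, 19, 19].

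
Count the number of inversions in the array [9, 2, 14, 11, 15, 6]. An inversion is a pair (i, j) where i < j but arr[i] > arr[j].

Finding inversions in [9, 2, 14, 11, 15, 6]:

(0, 1): arr[0]=9 > arr[1]=2
(0, 5): arr[0]=9 > arr[5]=6
(2, 3): arr[2]=14 > arr[3]=11
(2, 5): arr[2]=14 > arr[5]=6
(3, 5): arr[3]=11 > arr[5]=6
(4, 5): arr[4]=15 > arr[5]=6

Total inversions: 6

The array has 6 inversion(s): (0,1), (0,5), (2,3), (2,5), (3,5), (4,5). Each pair (i,j) satisfies i < j and arr[i] > arr[j].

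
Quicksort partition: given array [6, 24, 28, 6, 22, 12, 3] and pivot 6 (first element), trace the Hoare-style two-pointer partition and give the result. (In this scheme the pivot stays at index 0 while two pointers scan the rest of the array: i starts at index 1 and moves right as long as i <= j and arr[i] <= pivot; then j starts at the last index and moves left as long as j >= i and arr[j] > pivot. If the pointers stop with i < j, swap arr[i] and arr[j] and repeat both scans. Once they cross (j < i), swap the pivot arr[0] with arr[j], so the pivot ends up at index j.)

Hoare-style two-pointer partition with pivot = 6:

Initial array: [6, 24, 28, 6, 22, 12, 3]

Pointers start at i = 1, j = 6.
i stops at index 1 (arr[1]=24 > 6), j stops at index 6 (arr[6]=3 <= 6): swap arr[1] and arr[6], array becomes [6, 3, 28, 6, 22, 12, 24]
i stops at index 2 (arr[2]=28 > 6), j stops at index 3 (arr[3]=6 <= 6): swap arr[2] and arr[3], array becomes [6, 3, 6, 28, 22, 12, 24]
i ends at 3, j ends at 2: the pointers have crossed (j < i), so scanning stops.

Swap pivot arr[0] with arr[2] to place pivot at position 2: [6, 3, 6, 28, 22, 12, 24]
Pivot position: 2

After partitioning with pivot 6, the array becomes [6, 3, 6, 28, 22, 12, 24]. The pivot is placed at index 2. All elements to the left of the pivot are <= 6, and all elements to the right are > 6.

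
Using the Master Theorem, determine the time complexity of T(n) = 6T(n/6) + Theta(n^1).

Master Theorem for T(n) = 6T(n/6) + O(n^1):

a = 6, b = 6, c = 1
log_b(a) = log_6(6) = 1.0000

Case 2: c = 1 = log_6(6) = 1.0000
T(n) = O(n^1 log n) = O(n log n)

For T(n) = 6T(n/6) + O(n^1): log_6(6) = 1.0000. This is Case 2 of the Master Theorem (c = log_b(a), equal work at all levels), giving O(n log n).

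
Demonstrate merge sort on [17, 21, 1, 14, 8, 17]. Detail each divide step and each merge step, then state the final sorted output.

Merge sort trace:

Split: [17, 21, 1, 14, 8, 17] -> [17, 21, 1] and [14, 8, 17]
  Split: [17, 21, 1] -> [17] and [21, 1]
    Split: [21, 1] -> [21] and [1]
    Merge: [21] + [1] -> [1, 21]
  Merge: [17] + [1, 21] -> [1, 17, 21]
  Split: [14, 8, 17] -> [14] and [8, 17]
    Split: [8, 17] -> [8] and [17]
    Merge: [8] + [17] -> [8, 17]
  Merge: [14] + [8, 17] -> [8, 14, 17]
Merge: [1, 17, 21] + [8, 14, 17] -> [1, 8, 14, 17, 17, 21]

Final sorted array: [1, 8, 14, 17, 17, 21]

The merge sort proceeds by recursively splitting the array and merging sorted halves.
After all merges, the sorted array is [1, 8, 14, 17, 17, 21].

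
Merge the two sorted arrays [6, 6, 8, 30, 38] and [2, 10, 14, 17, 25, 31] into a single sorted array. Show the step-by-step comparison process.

Merging process:

Compare 6 vs 2: take 2 from right. Merged: [2]
Compare 6 vs 10: take 6 from left. Merged: [2, 6]
Compare 6 vs 10: take 6 from left. Merged: [2, 6, 6]
Compare 8 vs 10: take 8 from left. Merged: [2, 6, 6, 8]
Compare 30 vs 10: take 10 from right. Merged: [2, 6, 6, 8, 10]
Compare 30 vs 14: take 14 from right. Merged: [2, 6, 6, 8, 10, 14]
Compare 30 vs 17: take 17 from right. Merged: [2, 6, 6, 8, 10, 14, 17]
Compare 30 vs 25: take 25 from right. Merged: [2, 6, 6, 8, 10, 14, 17, 25]
Compare 30 vs 31: take 30 from left. Merged: [2, 6, 6, 8, 10, 14, 17, 25, 30]
Compare 38 vs 31: take 31 from right. Merged: [2, 6, 6, 8, 10, 14, 17, 25, 30, 31]
Append remaining from left: [38]. Merged: [2, 6, 6, 8, 10, 14, 17, 25, 30, 31, 38]

Final merged array: [2, 6, 6, 8, 10, 14, 17, 25, 30, 31, 38]
Total comparisons: 10

The merged array is [2, 6, 6, 8, 10, 14, 17, 25, 30, 31, 38], requiring 10 comparisons. The merge step runs in O(n) time where n is the total number of elements.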